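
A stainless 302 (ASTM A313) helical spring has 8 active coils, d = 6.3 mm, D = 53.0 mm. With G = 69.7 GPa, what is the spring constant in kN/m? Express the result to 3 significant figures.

k = Gd⁴/(8D³N_a) = (69.7×10³ × 6.3⁴) / (8 × 53.0³ × 8)
  = 1.09798e+08 / 9.52813e+06 = 11.524 N/mm

11.5 kN/m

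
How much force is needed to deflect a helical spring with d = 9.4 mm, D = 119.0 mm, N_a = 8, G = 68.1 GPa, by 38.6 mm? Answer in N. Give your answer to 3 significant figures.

190 N

k = Gd⁴/(8D³N_a) = (68.1×10³)(9.4⁴)/(8·119.0³·8) = 4.9299 N/mm
F = k·δ = 4.9299 × 38.6 = 190.29 N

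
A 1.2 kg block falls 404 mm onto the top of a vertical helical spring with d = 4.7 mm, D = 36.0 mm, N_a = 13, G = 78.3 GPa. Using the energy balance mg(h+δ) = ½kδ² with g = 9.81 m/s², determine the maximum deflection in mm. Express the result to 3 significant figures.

k = Gd⁴/(8D³N_a) = (78.3×10³)(4.7⁴)/(8·36.0³·13) = 7.8743 N/mm
W = mg = 1.2 × 9.81 = 11.772 N
½kδ² − Wδ − Wh = 0 → δ = (W + √(W² + 2kWh))/k
δ = (11.772 + √(138.58 + 74898.6))/7.8743 = (11.772 + 273.93)/7.8743 = 36.283 mm

36.3 mm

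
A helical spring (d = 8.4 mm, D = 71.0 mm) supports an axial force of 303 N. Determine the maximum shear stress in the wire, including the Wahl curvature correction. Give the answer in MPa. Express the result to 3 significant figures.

Spring index C = D/d = 71.0/8.4 = 8.4524
K_W = (4C−1)/(4C−4) + 0.615/C = 32.810/29.810 + 0.0728 = 1.1734
τ₀ = 8FD/(πd³) = 8·303·71.0/(π·8.4³) = 172104/1862 = 92.428 MPa
τ_max = K·τ₀ = 1.1734 × 92.428 = 108.45 MPa

108 MPa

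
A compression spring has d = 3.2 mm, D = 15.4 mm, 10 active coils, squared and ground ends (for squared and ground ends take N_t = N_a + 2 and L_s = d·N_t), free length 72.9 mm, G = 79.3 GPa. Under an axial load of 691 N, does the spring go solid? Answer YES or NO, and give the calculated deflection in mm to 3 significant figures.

NO, δ = 24.3 mm

k = Gd⁴/(8D³N_a) = (79.3×10³)(3.2⁴)/(8·15.4³·10) = 28.459 N/mm
N_t = 12; L_s = 3.2·12 = 38.4 mm; δ_solid = L₀ − L_s = 72.9 − 38.4 = 34.5 mm
δ = F/k = 691/28.459 = 24.28 mm
δ < δ_solid → spring does not go solid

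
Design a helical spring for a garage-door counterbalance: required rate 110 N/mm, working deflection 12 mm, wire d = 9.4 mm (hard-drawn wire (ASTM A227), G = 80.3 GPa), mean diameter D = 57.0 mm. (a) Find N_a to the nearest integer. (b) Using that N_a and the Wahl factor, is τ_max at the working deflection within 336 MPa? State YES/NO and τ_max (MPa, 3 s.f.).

N_a = Gd⁴/(8D³k) = (80.3×10³)(9.4⁴)/(8·57.0³·110) = 3.847 → N_a = 4
Actual rate k = Gd⁴/(8D³·4) = 105.79 N/mm
Working load F = kδ = 105.79·12 = 1269.5 N
C = 57.0/9.4 = 6.0638; K_W = (4C−1)/(4C−4)+0.615/C = 1.2495
τ_max = K_W·8FD/(πd³) = 1.2495·221.85 = 277.21 MPa
τ_max ≤ 336 MPa → acceptable

(a) 4 coils; (b) YES, τ_max = 277 MPa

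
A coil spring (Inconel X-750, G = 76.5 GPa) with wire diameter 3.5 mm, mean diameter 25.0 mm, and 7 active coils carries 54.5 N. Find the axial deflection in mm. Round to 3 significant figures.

4.15 mm

k = Gd⁴/(8D³N_a) = (76.5×10³)(3.5⁴)/(8·25.0³·7) = 13.12 N/mm
δ = F/k = 54.5 / 13.12 = 4.154 mm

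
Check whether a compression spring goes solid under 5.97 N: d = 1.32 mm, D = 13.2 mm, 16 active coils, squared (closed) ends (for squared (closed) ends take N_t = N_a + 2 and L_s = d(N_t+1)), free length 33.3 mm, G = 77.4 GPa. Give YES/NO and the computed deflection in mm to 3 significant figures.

NO, δ = 7.48 mm

k = Gd⁴/(8D³N_a) = (77.4×10³)(1.32⁴)/(8·13.2³·16) = 0.79819 N/mm
N_t = 18; L_s = 1.32·19 = 25.08 mm; δ_solid = L₀ − L_s = 33.3 − 25.08 = 8.22 mm
δ = F/k = 5.97/0.79819 = 7.4794 mm
δ < δ_solid → spring does not go solid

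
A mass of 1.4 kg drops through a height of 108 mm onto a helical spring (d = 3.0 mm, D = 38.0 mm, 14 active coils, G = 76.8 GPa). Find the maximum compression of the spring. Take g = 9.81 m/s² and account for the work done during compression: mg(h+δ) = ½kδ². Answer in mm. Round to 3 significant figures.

69.4 mm

k = Gd⁴/(8D³N_a) = (76.8×10³)(3.0⁴)/(8·38.0³·14) = 1.0122 N/mm
W = mg = 1.4 × 9.81 = 13.734 N
½kδ² − Wδ − Wh = 0 → δ = (W + √(W² + 2kWh))/k
δ = (13.734 + √(188.62 + 3002.81))/1.0122 = (13.734 + 56.493)/1.0122 = 69.379 mm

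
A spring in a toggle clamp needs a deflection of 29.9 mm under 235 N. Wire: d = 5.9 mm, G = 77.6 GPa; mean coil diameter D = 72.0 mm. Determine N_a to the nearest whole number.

4

Required rate k = F/δ = 235/29.9 = 7.8595 N/mm
N_a = Gd⁴/(8D³k) = (77.6×10³ × 5.9⁴)/(8 × 72.0³ × 7.8595)
    = 9.40307e+07 / 2.34684e+07 = 4.007 → 4 coils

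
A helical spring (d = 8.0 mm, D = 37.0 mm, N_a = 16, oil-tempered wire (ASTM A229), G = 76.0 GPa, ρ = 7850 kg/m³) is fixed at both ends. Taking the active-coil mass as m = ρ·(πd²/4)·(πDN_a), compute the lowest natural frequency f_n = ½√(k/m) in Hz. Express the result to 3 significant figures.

128 Hz

k = Gd⁴/(8D³N_a) = (76.0×10³)(8.0⁴)/(8·37.0³·16) = 48.013 N/mm = 48013 N/m
Wire length L = πDN_a = π·37.0·16 = 1859.8 mm
m = ρ·(πd²/4)·L = 7850 × 50.265×10⁻⁶ m² × 1.8598 m = 0.73386 kg
f_n = ½√(k/m) = 0.5·√(48013/0.73386) = 0.5·√(65426) = 127.89 Hz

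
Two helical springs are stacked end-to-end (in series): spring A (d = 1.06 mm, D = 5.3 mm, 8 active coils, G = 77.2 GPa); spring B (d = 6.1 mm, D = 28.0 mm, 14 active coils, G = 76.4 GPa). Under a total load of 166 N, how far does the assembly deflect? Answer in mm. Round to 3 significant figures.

k_A = Gd⁴/(8D³N_a) = (77.2×10³)(1.06⁴)/(8·5.3³·8) = 10.229 N/mm
k_B = Gd⁴/(8D³N_a) = (76.4×10³)(6.1⁴)/(8·28.0³·14) = 43.025 N/mm
Series: 1/k_eq = 1/10.229 + 1/43.025 = 0.121; k_eq = 8.2642 N/mm
δ = F/k_eq = 166/8.2642 = 20.087 mm

20.1 mm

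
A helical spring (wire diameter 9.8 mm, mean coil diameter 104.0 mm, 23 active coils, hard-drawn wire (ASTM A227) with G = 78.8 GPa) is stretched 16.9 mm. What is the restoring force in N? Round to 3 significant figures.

59.3 N

k = Gd⁴/(8D³N_a) = (78.8×10³)(9.8⁴)/(8·104.0³·23) = 3.5117 N/mm
F = k·δ = 3.5117 × 16.9 = 59.347 N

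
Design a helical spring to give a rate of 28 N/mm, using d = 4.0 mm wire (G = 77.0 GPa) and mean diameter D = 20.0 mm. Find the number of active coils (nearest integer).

11

N_a = Gd⁴/(8D³k) = (77.0×10³ × 4.0⁴)/(8 × 20.0³ × 28)
    = 1.9712e+07 / 1.792e+06 = 11 → 11 coils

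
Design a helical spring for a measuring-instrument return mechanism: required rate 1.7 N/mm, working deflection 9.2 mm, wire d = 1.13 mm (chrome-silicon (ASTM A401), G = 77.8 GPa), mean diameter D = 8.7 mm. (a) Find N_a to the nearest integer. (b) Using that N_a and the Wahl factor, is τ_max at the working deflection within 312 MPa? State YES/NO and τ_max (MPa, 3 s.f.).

N_a = Gd⁴/(8D³k) = (77.8×10³)(1.13⁴)/(8·8.7³·1.7) = 14.16 → N_a = 14
Actual rate k = Gd⁴/(8D³·14) = 1.72 N/mm
Working load F = kδ = 1.72·9.2 = 15.824 N
C = 8.7/1.13 = 7.6991; K_W = (4C−1)/(4C−4)+0.615/C = 1.1918
τ_max = K_W·8FD/(πd³) = 1.1918·242.96 = 289.56 MPa
τ_max ≤ 312 MPa → acceptable

(a) 14 coils; (b) YES, τ_max = 290 MPa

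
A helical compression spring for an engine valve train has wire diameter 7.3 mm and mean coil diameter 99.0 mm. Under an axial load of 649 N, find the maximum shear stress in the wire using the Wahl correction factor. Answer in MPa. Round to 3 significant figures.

465 MPa

Spring index C = D/d = 99.0/7.3 = 13.5616
K_W = (4C−1)/(4C−4) + 0.615/C = 53.247/50.247 + 0.0453 = 1.1051
τ₀ = 8FD/(πd³) = 8·649·99.0/(π·7.3³) = 514008/1222.1 = 420.58 MPa
τ_max = K·τ₀ = 1.1051 × 420.58 = 464.77 MPa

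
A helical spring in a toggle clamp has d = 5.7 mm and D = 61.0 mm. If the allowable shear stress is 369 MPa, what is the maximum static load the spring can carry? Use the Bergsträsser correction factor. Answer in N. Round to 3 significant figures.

C = D/d = 61.0/5.7 = 10.7018
K_B = (4C+2)/(4C−3) = 44.807/39.807 = 1.1256
τ_max = K·8FD/(πd³) → F_max = τ_allow·πd³/(8DK)
F_max = 369·π·5.7³/(8·61.0·1.1256) = 2.1468e+05/549.3 = 390.84 N

391 N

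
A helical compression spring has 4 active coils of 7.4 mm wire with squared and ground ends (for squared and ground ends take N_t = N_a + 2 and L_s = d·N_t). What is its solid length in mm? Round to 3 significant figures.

44.4 mm

squared and ground ends: N_t = N_a + 2 = 4 + 2 = 6
L_s = d·N_t = 7.4 × 6 = 44.4 mm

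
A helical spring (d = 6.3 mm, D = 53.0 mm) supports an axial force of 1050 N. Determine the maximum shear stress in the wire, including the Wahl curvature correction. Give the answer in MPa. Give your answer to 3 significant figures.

Spring index C = D/d = 53.0/6.3 = 8.4127
K_W = (4C−1)/(4C−4) + 0.615/C = 32.651/29.651 + 0.0731 = 1.1743
τ₀ = 8FD/(πd³) = 8·1050·53.0/(π·6.3³) = 445200/785.55 = 566.74 MPa
τ_max = K·τ₀ = 1.1743 × 566.74 = 665.51 MPa

666 MPa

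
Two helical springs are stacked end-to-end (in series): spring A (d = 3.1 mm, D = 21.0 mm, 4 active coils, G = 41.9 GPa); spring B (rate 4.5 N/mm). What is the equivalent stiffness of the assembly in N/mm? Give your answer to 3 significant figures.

k_A = Gd⁴/(8D³N_a) = (41.9×10³)(3.1⁴)/(8·21.0³·4) = 13.057 N/mm
Series: 1/k_eq = 1/13.057 + 1/4.5 = 0.29881; k_eq = 3.3466 N/mm

3.35 N/mm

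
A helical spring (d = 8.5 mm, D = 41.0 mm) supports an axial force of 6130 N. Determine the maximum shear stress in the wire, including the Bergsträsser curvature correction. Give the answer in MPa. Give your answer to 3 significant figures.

Spring index C = D/d = 41.0/8.5 = 4.8235
K_B = (4C+2)/(4C−3) = 21.294/16.294 = 1.3069
τ₀ = 8FD/(πd³) = 8·6130·41.0/(π·8.5³) = 2.01064e+06/1929.3 = 1042.1 MPa
τ_max = K·τ₀ = 1.3069 × 1042.1 = 1361.9 MPa

1360 MPa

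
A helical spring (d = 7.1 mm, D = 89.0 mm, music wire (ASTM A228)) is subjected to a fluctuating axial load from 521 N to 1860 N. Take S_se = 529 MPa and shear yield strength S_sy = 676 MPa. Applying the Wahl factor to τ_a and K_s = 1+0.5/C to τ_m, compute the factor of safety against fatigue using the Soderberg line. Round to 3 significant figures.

C = D/d = 89.0/7.1 = 12.5352; K_W = (4C−1)/(4C−4)+0.615/C = 1.1141; K_s = 1+0.5/C = 1.0399
F_a = (F_max−F_min)/2 = 669.5 N; F_m = (F_max+F_min)/2 = 1190.5 N
τ_a = K_W·8F_aD/(πd³) = 1.1141 × 423.94 = 472.3 MPa
τ_m = K_s·8F_mD/(πd³) = 1.0399 × 753.85 = 783.92 MPa
Soderberg: 1/n_f = τ_a/S_se + τ_m/S_sy = 472.3/529 + 783.92/676 = 0.89283 + 1.15964 = 2.0525
n_f = 1/2.0525 = 0.4872

0.487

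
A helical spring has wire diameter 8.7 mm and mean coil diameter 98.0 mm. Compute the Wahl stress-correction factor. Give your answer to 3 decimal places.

1.128

C = D/d = 98.0/8.7 = 11.2644
K_W = (4C−1)/(4C−4) + 0.615/C = 44.057/41.057 + 0.0546 = 1.1277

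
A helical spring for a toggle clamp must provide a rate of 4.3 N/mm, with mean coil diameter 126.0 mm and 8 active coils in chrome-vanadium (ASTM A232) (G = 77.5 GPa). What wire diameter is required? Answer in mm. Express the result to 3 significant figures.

d = (8D³N_a·k / G)^(1/4) = (8·126.0³·8·4.3 / (77.5×10³))^0.25
  = (7103.3)^0.25 = 9.1805 mm

9.18 mm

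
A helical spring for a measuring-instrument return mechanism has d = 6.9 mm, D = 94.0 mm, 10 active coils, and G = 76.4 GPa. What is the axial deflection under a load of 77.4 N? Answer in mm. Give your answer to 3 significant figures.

k = Gd⁴/(8D³N_a) = (76.4×10³)(6.9⁴)/(8·94.0³·10) = 2.6063 N/mm
δ = F/k = 77.4 / 2.6063 = 29.698 mm

29.7 mm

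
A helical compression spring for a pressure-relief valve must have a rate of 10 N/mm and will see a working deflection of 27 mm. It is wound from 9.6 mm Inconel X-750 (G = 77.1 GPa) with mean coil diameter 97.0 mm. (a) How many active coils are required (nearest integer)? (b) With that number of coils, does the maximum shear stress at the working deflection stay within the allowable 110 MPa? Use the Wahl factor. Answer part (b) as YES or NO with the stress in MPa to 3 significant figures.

N_a = Gd⁴/(8D³k) = (77.1×10³)(9.6⁴)/(8·97.0³·10) = 8.969 → N_a = 9
Actual rate k = Gd⁴/(8D³·9) = 9.9653 N/mm
Working load F = kδ = 9.9653·27 = 269.06 N
C = 97.0/9.6 = 10.1042; K_W = (4C−1)/(4C−4)+0.615/C = 1.1432
τ_max = K_W·8FD/(πd³) = 1.1432·75.12 = 85.88 MPa
τ_max ≤ 110 MPa → acceptable

(a) 9 coils; (b) YES, τ_max = 85.9 MPa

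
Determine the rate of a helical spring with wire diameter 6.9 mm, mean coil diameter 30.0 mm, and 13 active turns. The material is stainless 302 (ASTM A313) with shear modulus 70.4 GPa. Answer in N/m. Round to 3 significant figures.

k = Gd⁴/(8D³N_a) = (70.4×10³ × 6.9⁴) / (8 × 30.0³ × 13)
  = 1.59577e+08 / 2.808e+06 = 56.829 N/mm = 56829 N/m

56800 N/m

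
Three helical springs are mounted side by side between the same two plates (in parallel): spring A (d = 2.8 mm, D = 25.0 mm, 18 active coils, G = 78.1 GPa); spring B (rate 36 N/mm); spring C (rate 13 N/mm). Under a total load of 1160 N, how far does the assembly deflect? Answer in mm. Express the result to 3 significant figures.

k_A = Gd⁴/(8D³N_a) = (78.1×10³)(2.8⁴)/(8·25.0³·18) = 2.1335 N/mm
Parallel: k_eq = 2.1335 + 36 + 13 = 51.134 N/mm
δ = F/k_eq = 1160/51.134 = 22.686 mm

22.7 mm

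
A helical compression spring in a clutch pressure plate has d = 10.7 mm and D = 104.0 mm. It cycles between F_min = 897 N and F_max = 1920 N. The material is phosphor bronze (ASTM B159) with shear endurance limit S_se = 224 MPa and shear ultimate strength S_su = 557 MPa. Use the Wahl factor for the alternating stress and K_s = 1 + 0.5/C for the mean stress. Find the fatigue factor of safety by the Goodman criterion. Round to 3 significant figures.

0.876

C = D/d = 104.0/10.7 = 9.7196; K_W = (4C−1)/(4C−4)+0.615/C = 1.1493; K_s = 1+0.5/C = 1.0514
F_a = (F_max−F_min)/2 = 511.5 N; F_m = (F_max+F_min)/2 = 1408.5 N
τ_a = K_W·8F_aD/(πd³) = 1.1493 × 110.58 = 127.09 MPa
τ_m = K_s·8F_mD/(πd³) = 1.0514 × 304.49 = 320.16 MPa
Goodman: 1/n_f = τ_a/S_se + τ_m/S_su = 127.09/224 + 320.16/557 = 0.56735 + 0.57479 = 1.1421
n_f = 1/1.1421 = 0.8756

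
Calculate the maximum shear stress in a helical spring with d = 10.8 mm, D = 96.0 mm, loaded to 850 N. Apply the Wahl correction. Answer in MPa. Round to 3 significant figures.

192 MPa

Spring index C = D/d = 96.0/10.8 = 8.8889
K_W = (4C−1)/(4C−4) + 0.615/C = 34.556/31.556 + 0.0692 = 1.1643
τ₀ = 8FD/(πd³) = 8·850·96.0/(π·10.8³) = 652800/3957.5 = 164.95 MPa
τ_max = K·τ₀ = 1.1643 × 164.95 = 192.05 MPa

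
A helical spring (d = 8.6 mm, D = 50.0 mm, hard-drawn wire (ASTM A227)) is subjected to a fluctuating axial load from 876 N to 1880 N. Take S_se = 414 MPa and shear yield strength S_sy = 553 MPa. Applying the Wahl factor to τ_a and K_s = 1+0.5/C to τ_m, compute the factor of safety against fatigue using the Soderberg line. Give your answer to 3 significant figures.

1.18

C = D/d = 50.0/8.6 = 5.8140; K_W = (4C−1)/(4C−4)+0.615/C = 1.2616; K_s = 1+0.5/C = 1.0860
F_a = (F_max−F_min)/2 = 502 N; F_m = (F_max+F_min)/2 = 1378 N
τ_a = K_W·8F_aD/(πd³) = 1.2616 × 100.49 = 126.77 MPa
τ_m = K_s·8F_mD/(πd³) = 1.0860 × 275.84 = 299.57 MPa
Soderberg: 1/n_f = τ_a/S_se + τ_m/S_sy = 126.77/414 + 299.57/553 = 0.30622 + 0.54171 = 0.84793
n_f = 1/0.84793 = 1.179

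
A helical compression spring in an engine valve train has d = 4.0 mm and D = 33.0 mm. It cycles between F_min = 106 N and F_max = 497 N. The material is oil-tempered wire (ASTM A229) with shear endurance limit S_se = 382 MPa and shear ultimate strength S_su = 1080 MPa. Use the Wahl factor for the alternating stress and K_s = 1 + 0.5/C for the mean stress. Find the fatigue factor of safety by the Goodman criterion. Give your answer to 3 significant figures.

C = D/d = 33.0/4.0 = 8.2500; K_W = (4C−1)/(4C−4)+0.615/C = 1.1780; K_s = 1+0.5/C = 1.0606
F_a = (F_max−F_min)/2 = 195.5 N; F_m = (F_max+F_min)/2 = 301.5 N
τ_a = K_W·8F_aD/(πd³) = 1.1780 × 256.7 = 302.39 MPa
τ_m = K_s·8F_mD/(πd³) = 1.0606 × 395.88 = 419.87 MPa
Goodman: 1/n_f = τ_a/S_se + τ_m/S_su = 302.39/382 + 419.87/1080 = 0.79159 + 0.38877 = 1.1804
n_f = 1/1.1804 = 0.8472

0.847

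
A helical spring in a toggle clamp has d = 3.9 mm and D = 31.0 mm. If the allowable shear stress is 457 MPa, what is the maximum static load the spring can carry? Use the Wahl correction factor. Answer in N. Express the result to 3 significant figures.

290 N

C = D/d = 31.0/3.9 = 7.9487
K_W = (4C−1)/(4C−4) + 0.615/C = 30.795/27.795 + 0.0774 = 1.1853
τ_max = K·8FD/(πd³) → F_max = τ_allow·πd³/(8DK)
F_max = 457·π·3.9³/(8·31.0·1.1853) = 85165/293.96 = 289.72 N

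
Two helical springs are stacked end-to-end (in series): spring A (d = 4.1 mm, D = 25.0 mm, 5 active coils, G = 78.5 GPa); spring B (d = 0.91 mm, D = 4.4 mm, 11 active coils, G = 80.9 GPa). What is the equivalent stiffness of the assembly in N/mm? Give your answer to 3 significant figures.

6.12 N/mm

k_A = Gd⁴/(8D³N_a) = (78.5×10³)(4.1⁴)/(8·25.0³·5) = 35.492 N/mm
k_B = Gd⁴/(8D³N_a) = (80.9×10³)(0.91⁴)/(8·4.4³·11) = 7.4007 N/mm
Series: 1/k_eq = 1/35.492 + 1/7.4007 = 0.1633; k_eq = 6.1238 N/mm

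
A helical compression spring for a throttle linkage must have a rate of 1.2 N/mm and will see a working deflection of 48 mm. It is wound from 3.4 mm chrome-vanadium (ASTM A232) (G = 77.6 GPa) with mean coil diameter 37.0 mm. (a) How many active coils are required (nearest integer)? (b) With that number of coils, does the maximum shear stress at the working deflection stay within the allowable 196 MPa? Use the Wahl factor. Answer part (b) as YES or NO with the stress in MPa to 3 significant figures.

N_a = Gd⁴/(8D³k) = (77.6×10³)(3.4⁴)/(8·37.0³·1.2) = 21.33 → N_a = 21
Actual rate k = Gd⁴/(8D³·21) = 1.2186 N/mm
Working load F = kδ = 1.2186·48 = 58.493 N
C = 37.0/3.4 = 10.8824; K_W = (4C−1)/(4C−4)+0.615/C = 1.1324
τ_max = K_W·8FD/(πd³) = 1.1324·140.22 = 158.79 MPa
τ_max ≤ 196 MPa → acceptable

(a) 21 coils; (b) YES, τ_max = 159 MPa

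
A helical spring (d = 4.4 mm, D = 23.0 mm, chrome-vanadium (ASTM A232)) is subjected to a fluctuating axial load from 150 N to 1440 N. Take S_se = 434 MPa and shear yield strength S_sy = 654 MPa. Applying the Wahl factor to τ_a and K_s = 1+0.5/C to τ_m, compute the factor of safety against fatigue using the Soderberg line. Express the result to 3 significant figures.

0.447

C = D/d = 23.0/4.4 = 5.2273; K_W = (4C−1)/(4C−4)+0.615/C = 1.2951; K_s = 1+0.5/C = 1.0957
F_a = (F_max−F_min)/2 = 645 N; F_m = (F_max+F_min)/2 = 795 N
τ_a = K_W·8F_aD/(πd³) = 1.2951 × 443.48 = 574.33 MPa
τ_m = K_s·8F_mD/(πd³) = 1.0957 × 546.61 = 598.89 MPa
Soderberg: 1/n_f = τ_a/S_se + τ_m/S_sy = 574.33/434 + 598.89/654 = 1.32335 + 0.91574 = 2.2391
n_f = 1/2.2391 = 0.4466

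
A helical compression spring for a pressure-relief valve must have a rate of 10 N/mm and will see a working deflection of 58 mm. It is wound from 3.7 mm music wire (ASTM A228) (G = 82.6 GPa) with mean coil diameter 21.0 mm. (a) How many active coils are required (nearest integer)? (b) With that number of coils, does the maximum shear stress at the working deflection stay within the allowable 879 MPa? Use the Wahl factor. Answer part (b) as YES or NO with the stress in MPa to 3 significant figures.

N_a = Gd⁴/(8D³k) = (82.6×10³)(3.7⁴)/(8·21.0³·10) = 20.89 → N_a = 21
Actual rate k = Gd⁴/(8D³·21) = 9.9499 N/mm
Working load F = kδ = 9.9499·58 = 577.1 N
C = 21.0/3.7 = 5.6757; K_W = (4C−1)/(4C−4)+0.615/C = 1.2688
τ_max = K_W·8FD/(πd³) = 1.2688·609.26 = 773 MPa
τ_max ≤ 879 MPa → acceptable

(a) 21 coils; (b) YES, τ_max = 773 MPa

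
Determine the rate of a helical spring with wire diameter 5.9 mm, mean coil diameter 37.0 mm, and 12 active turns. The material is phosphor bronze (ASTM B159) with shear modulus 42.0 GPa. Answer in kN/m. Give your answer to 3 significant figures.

k = Gd⁴/(8D³N_a) = (42.0×10³ × 5.9⁴) / (8 × 37.0³ × 12)
  = 5.08929e+07 / 4.86269e+06 = 10.466 N/mm

10.5 kN/m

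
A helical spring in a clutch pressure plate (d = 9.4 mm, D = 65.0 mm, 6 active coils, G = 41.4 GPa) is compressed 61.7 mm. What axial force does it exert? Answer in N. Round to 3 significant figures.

k = Gd⁴/(8D³N_a) = (41.4×10³)(9.4⁴)/(8·65.0³·6) = 24.521 N/mm
F = k·δ = 24.521 × 61.7 = 1512.9 N

1510 N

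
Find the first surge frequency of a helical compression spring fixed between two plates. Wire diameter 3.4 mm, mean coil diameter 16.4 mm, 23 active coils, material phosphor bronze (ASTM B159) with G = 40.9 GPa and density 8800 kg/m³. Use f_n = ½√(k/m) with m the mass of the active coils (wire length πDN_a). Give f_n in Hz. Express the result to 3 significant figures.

k = Gd⁴/(8D³N_a) = (40.9×10³)(3.4⁴)/(8·16.4³·23) = 6.7343 N/mm = 6734.3 N/m
Wire length L = πDN_a = π·16.4·23 = 1185 mm
m = ρ·(πd²/4)·L = 8800 × 9.0792×10⁻⁶ m² × 1.185 m = 0.094679 kg
f_n = ½√(k/m) = 0.5·√(6734.3/0.094679) = 0.5·√(71128) = 133.35 Hz

133 Hz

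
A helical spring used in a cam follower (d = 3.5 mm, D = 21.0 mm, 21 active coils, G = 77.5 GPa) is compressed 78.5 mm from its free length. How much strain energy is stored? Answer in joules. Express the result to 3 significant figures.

k = Gd⁴/(8D³N_a) = (77.5×10³)(3.5⁴)/(8·21.0³·21) = 7.4749 N/mm
U = ½kδ² = 0.5 × 7.4749 × 78.5² = 23031 N·mm = 23.031 J

23.0 J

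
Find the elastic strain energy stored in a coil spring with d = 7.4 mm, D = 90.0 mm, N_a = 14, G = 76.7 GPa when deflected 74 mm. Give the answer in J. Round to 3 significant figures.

k = Gd⁴/(8D³N_a) = (76.7×10³)(7.4⁴)/(8·90.0³·14) = 2.8169 N/mm
U = ½kδ² = 0.5 × 2.8169 × 74² = 7712.8 N·mm = 7.7128 J

7.71 J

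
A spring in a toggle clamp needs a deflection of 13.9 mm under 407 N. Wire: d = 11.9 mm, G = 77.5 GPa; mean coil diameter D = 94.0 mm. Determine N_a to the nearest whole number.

Required rate k = F/δ = 407/13.9 = 29.281 N/mm
N_a = Gd⁴/(8D³k) = (77.5×10³ × 11.9⁴)/(8 × 94.0³ × 29.281)
    = 1.55414e+09 / 1.9456e+08 = 7.988 → 8 coils

8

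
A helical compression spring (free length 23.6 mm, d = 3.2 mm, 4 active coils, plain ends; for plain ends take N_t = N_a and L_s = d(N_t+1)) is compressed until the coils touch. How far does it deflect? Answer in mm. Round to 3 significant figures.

N_t = 4; L_s = 3.2·5 = 16 mm
δ_solid = L₀ − L_s = 23.6 − 16 = 7.6 mm

7.60 mm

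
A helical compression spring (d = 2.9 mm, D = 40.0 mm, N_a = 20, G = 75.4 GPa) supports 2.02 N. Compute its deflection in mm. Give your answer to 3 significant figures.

k = Gd⁴/(8D³N_a) = (75.4×10³)(2.9⁴)/(8·40.0³·20) = 0.52079 N/mm
δ = F/k = 2.02 / 0.52079 = 3.8787 mm

3.88 mm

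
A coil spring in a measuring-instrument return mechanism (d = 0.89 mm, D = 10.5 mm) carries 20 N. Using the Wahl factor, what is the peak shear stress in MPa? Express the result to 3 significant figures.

Spring index C = D/d = 10.5/0.89 = 11.7978
K_W = (4C−1)/(4C−4) + 0.615/C = 46.191/43.191 + 0.0521 = 1.1216
τ₀ = 8FD/(πd³) = 8·20·10.5/(π·0.89³) = 1680/2.2147 = 758.56 MPa
τ_max = K·τ₀ = 1.1216 × 758.56 = 850.79 MPa

851 MPa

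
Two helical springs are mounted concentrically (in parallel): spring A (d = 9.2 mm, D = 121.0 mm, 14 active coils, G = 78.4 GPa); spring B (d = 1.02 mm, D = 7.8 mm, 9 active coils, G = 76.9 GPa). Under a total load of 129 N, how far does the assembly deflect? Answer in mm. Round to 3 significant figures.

k_A = Gd⁴/(8D³N_a) = (78.4×10³)(9.2⁴)/(8·121.0³·14) = 2.8307 N/mm
k_B = Gd⁴/(8D³N_a) = (76.9×10³)(1.02⁴)/(8·7.8³·9) = 2.4362 N/mm
Parallel: k_eq = 2.8307 + 2.4362 = 5.2669 N/mm
δ = F/k_eq = 129/5.2669 = 24.493 mm

24.5 mm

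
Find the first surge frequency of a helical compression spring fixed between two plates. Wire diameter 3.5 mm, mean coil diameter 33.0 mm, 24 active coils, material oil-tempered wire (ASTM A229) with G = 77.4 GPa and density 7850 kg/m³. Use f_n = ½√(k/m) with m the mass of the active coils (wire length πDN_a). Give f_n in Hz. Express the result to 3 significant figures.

k = Gd⁴/(8D³N_a) = (77.4×10³)(3.5⁴)/(8·33.0³·24) = 1.6833 N/mm = 1683.3 N/m
Wire length L = πDN_a = π·33.0·24 = 2488.1 mm
m = ρ·(πd²/4)·L = 7850 × 9.6211×10⁻⁶ m² × 2.4881 m = 0.18792 kg
f_n = ½√(k/m) = 0.5·√(1683.3/0.18792) = 0.5·√(8957.8) = 47.323 Hz

47.3 Hz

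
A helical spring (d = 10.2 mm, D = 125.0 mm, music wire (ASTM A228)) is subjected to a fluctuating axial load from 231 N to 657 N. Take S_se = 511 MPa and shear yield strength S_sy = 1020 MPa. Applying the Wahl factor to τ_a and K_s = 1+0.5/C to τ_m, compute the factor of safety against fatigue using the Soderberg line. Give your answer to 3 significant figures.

C = D/d = 125.0/10.2 = 12.2549; K_W = (4C−1)/(4C−4)+0.615/C = 1.1168; K_s = 1+0.5/C = 1.0408
F_a = (F_max−F_min)/2 = 213 N; F_m = (F_max+F_min)/2 = 444 N
τ_a = K_W·8F_aD/(πd³) = 1.1168 × 63.889 = 71.353 MPa
τ_m = K_s·8F_mD/(πd³) = 1.0408 × 133.18 = 138.61 MPa
Soderberg: 1/n_f = τ_a/S_se + τ_m/S_sy = 71.353/511 + 138.61/1020 = 0.13963 + 0.13589 = 0.27553
n_f = 1/0.27553 = 3.629

3.63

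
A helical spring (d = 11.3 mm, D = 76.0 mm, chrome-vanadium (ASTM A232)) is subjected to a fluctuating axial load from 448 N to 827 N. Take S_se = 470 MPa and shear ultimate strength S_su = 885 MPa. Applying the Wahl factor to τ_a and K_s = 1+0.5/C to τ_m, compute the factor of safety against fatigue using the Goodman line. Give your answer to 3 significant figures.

C = D/d = 76.0/11.3 = 6.7257; K_W = (4C−1)/(4C−4)+0.615/C = 1.2224; K_s = 1+0.5/C = 1.0743
F_a = (F_max−F_min)/2 = 189.5 N; F_m = (F_max+F_min)/2 = 637.5 N
τ_a = K_W·8F_aD/(πd³) = 1.2224 × 25.417 = 31.071 MPa
τ_m = K_s·8F_mD/(πd³) = 1.0743 × 85.506 = 91.863 MPa
Goodman: 1/n_f = τ_a/S_se + τ_m/S_su = 31.071/470 + 91.863/885 = 0.06611 + 0.10380 = 0.16991
n_f = 1/0.16991 = 5.886

5.89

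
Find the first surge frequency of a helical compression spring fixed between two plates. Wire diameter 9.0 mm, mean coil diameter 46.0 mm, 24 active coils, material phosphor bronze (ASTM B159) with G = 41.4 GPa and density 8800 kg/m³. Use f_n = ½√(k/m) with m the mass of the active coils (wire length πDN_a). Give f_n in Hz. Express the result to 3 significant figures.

k = Gd⁴/(8D³N_a) = (41.4×10³)(9.0⁴)/(8·46.0³·24) = 14.534 N/mm = 14534 N/m
Wire length L = πDN_a = π·46.0·24 = 3468.3 mm
m = ρ·(πd²/4)·L = 8800 × 63.617×10⁻⁶ m² × 3.4683 m = 1.9417 kg
f_n = ½√(k/m) = 0.5·√(14534/1.9417) = 0.5·√(7485.5) = 43.259 Hz

43.3 Hz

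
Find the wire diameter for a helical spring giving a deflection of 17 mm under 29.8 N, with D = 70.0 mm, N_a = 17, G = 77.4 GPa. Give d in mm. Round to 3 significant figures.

5.70 mm

Required rate k = F/δ = 29.8/17 = 1.7529 N/mm
d = (8D³N_a·k / G)^(1/4) = (8·70.0³·17·1.7529 / (77.4×10³))^0.25
  = (1056.5)^0.25 = 5.7012 mm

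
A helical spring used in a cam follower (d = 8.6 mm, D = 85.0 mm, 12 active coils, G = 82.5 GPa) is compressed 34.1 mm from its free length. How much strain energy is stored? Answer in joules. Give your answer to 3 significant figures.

k = Gd⁴/(8D³N_a) = (82.5×10³)(8.6⁴)/(8·85.0³·12) = 7.6546 N/mm
U = ½kδ² = 0.5 × 7.6546 × 34.1² = 4450.4 N·mm = 4.4504 J

4.45 J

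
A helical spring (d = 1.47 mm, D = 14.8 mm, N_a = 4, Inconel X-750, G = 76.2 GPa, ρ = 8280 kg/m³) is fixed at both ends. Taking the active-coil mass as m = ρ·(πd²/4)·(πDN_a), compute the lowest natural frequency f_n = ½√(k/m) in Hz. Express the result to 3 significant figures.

k = Gd⁴/(8D³N_a) = (76.2×10³)(1.47⁴)/(8·14.8³·4) = 3.43 N/mm = 3430 N/m
Wire length L = πDN_a = π·14.8·4 = 185.98 mm
m = ρ·(πd²/4)·L = 8280 × 1.6972×10⁻⁶ m² × 0.18598 m = 0.0026135 kg
f_n = ½√(k/m) = 0.5·√(3430/0.0026135) = 0.5·√(1.3124e+06) = 572.8 Hz

573 Hz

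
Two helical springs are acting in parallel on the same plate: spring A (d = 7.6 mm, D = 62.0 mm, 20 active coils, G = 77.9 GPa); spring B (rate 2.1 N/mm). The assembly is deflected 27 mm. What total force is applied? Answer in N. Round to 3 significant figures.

241 N

k_A = Gd⁴/(8D³N_a) = (77.9×10³)(7.6⁴)/(8·62.0³·20) = 6.8155 N/mm
Parallel: k_eq = 6.8155 + 2.1 = 8.9155 N/mm
F = k_eq·δ = 8.9155·27 = 240.72 N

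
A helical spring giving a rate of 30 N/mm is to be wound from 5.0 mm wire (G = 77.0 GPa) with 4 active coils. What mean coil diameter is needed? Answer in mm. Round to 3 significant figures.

36.9 mm

D = (Gd⁴/(8N_a·k))^(1/3) = (77.0×10³·5.0⁴/(8·4·30))^(1/3)
  = (50130.2)^(1/3) = 36.8723 mm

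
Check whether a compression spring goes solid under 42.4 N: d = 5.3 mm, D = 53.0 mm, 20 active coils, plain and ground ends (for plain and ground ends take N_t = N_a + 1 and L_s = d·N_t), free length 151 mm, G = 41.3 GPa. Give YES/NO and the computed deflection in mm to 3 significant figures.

NO, δ = 31.0 mm

k = Gd⁴/(8D³N_a) = (41.3×10³)(5.3⁴)/(8·53.0³·20) = 1.3681 N/mm
N_t = 21; L_s = 5.3·21 = 111.3 mm; δ_solid = L₀ − L_s = 151 − 111.3 = 39.7 mm
δ = F/k = 42.4/1.3681 = 30.993 mm
δ < δ_solid → spring does not go solid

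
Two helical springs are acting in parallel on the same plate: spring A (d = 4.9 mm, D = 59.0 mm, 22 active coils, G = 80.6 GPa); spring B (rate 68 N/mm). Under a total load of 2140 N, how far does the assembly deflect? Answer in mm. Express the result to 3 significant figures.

30.9 mm

k_A = Gd⁴/(8D³N_a) = (80.6×10³)(4.9⁴)/(8·59.0³·22) = 1.2854 N/mm
Parallel: k_eq = 1.2854 + 68 = 69.285 N/mm
δ = F/k_eq = 2140/69.285 = 30.887 mm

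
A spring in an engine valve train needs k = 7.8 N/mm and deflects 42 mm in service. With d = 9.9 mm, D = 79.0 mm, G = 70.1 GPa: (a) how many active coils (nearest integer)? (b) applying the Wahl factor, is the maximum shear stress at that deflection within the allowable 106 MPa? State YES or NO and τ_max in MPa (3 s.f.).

N_a = Gd⁴/(8D³k) = (70.1×10³)(9.9⁴)/(8·79.0³·7.8) = 21.89 → N_a = 22
Actual rate k = Gd⁴/(8D³·22) = 7.7601 N/mm
Working load F = kδ = 7.7601·42 = 325.92 N
C = 79.0/9.9 = 7.9798; K_W = (4C−1)/(4C−4)+0.615/C = 1.1845
τ_max = K_W·8FD/(πd³) = 1.1845·67.573 = 80.042 MPa
τ_max ≤ 106 MPa → acceptable

(a) 22 coils; (b) YES, τ_max = 80.0 MPa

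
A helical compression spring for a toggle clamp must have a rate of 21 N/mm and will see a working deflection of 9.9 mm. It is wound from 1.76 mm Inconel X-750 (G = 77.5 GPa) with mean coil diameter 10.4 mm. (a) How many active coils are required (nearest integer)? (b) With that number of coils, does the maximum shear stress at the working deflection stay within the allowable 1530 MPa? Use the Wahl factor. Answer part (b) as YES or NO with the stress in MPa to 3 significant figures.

(a) 4 coils; (b) YES, τ_max = 1250 MPa

N_a = Gd⁴/(8D³k) = (77.5×10³)(1.76⁴)/(8·10.4³·21) = 3.935 → N_a = 4
Actual rate k = Gd⁴/(8D³·4) = 20.659 N/mm
Working load F = kδ = 20.659·9.9 = 204.52 N
C = 10.4/1.76 = 5.9091; K_W = (4C−1)/(4C−4)+0.615/C = 1.2569
τ_max = K_W·8FD/(πd³) = 1.2569·993.51 = 1248.7 MPa
τ_max ≤ 1530 MPa → acceptable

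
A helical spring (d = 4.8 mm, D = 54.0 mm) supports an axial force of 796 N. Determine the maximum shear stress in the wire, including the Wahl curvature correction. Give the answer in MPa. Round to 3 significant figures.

Spring index C = D/d = 54.0/4.8 = 11.2500
K_W = (4C−1)/(4C−4) + 0.615/C = 44.000/41.000 + 0.0547 = 1.1278
τ₀ = 8FD/(πd³) = 8·796·54.0/(π·4.8³) = 343872/347.44 = 989.74 MPa
τ_max = K·τ₀ = 1.1278 × 989.74 = 1116.3 MPa

1120 MPa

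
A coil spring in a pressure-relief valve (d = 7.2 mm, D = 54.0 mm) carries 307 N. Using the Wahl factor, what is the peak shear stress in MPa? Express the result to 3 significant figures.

135 MPa

Spring index C = D/d = 54.0/7.2 = 7.5000
K_W = (4C−1)/(4C−4) + 0.615/C = 29.000/26.000 + 0.0820 = 1.1974
τ₀ = 8FD/(πd³) = 8·307·54.0/(π·7.2³) = 132624/1172.6 = 113.1 MPa
τ_max = K·τ₀ = 1.1974 × 113.1 = 135.43 MPa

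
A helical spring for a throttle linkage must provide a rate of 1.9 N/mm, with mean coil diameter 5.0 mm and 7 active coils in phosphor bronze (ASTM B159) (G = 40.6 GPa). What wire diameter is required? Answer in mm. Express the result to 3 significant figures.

0.757 mm

d = (8D³N_a·k / G)^(1/4) = (8·5.0³·7·1.9 / (40.6×10³))^0.25
  = (0.32759)^0.25 = 0.7565 mm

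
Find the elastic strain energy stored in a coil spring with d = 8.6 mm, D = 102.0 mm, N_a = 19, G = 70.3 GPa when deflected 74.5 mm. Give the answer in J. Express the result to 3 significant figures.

6.62 J

k = Gd⁴/(8D³N_a) = (70.3×10³)(8.6⁴)/(8·102.0³·19) = 2.384 N/mm
U = ½kδ² = 0.5 × 2.384 × 74.5² = 6615.9 N·mm = 6.6159 J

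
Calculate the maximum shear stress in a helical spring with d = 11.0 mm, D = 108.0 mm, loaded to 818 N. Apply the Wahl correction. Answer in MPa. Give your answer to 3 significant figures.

Spring index C = D/d = 108.0/11.0 = 9.8182
K_W = (4C−1)/(4C−4) + 0.615/C = 38.273/35.273 + 0.0626 = 1.1477
τ₀ = 8FD/(πd³) = 8·818·108.0/(π·11.0³) = 706752/4181.5 = 169.02 MPa
τ_max = K·τ₀ = 1.1477 × 169.02 = 193.98 MPa

194 MPa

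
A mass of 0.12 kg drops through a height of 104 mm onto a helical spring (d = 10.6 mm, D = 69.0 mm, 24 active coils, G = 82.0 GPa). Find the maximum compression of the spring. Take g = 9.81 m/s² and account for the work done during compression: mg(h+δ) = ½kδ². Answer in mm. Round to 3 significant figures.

3.93 mm

k = Gd⁴/(8D³N_a) = (82.0×10³)(10.6⁴)/(8·69.0³·24) = 16.413 N/mm
W = mg = 0.12 × 9.81 = 1.1772 N
½kδ² − Wδ − Wh = 0 → δ = (W + √(W² + 2kWh))/k
δ = (1.1772 + √(1.3858 + 4018.86))/16.413 = (1.1772 + 63.405)/16.413 = 3.9348 mm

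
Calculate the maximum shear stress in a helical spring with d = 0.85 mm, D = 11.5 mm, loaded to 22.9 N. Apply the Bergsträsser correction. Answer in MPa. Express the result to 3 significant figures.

1200 MPa

Spring index C = D/d = 11.5/0.85 = 13.5294
K_B = (4C+2)/(4C−3) = 56.118/51.118 = 1.0978
τ₀ = 8FD/(πd³) = 8·22.9·11.5/(π·0.85³) = 2106.8/1.9293 = 1092 MPa
τ_max = K·τ₀ = 1.0978 × 1092 = 1198.8 MPa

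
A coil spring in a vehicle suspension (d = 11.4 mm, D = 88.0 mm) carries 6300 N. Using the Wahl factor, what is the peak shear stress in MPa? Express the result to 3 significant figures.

1140 MPa

Spring index C = D/d = 88.0/11.4 = 7.7193
K_W = (4C−1)/(4C−4) + 0.615/C = 29.877/26.877 + 0.0797 = 1.1913
τ₀ = 8FD/(πd³) = 8·6300·88.0/(π·11.4³) = 4.4352e+06/4654.4 = 952.9 MPa
τ_max = K·τ₀ = 1.1913 × 952.9 = 1135.2 MPa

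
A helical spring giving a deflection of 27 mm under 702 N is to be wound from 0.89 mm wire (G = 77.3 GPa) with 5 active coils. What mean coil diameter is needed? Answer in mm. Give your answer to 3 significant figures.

Required rate k = F/δ = 702/27 = 26 N/mm
D = (Gd⁴/(8N_a·k))^(1/3) = (77.3×10³·0.89⁴/(8·5·26))^(1/3)
  = (46.6344)^(1/3) = 3.5994 mm

3.60 mm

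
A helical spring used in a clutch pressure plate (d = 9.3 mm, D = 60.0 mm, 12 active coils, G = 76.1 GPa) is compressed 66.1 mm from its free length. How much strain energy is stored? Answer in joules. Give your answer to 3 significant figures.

60.0 J

k = Gd⁴/(8D³N_a) = (76.1×10³)(9.3⁴)/(8·60.0³·12) = 27.453 N/mm
U = ½kδ² = 0.5 × 27.453 × 66.1² = 59974 N·mm = 59.974 J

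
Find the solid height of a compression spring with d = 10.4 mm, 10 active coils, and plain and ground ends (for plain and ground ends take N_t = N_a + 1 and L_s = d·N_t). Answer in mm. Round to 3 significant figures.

plain and ground ends: N_t = N_a + 1 = 10 + 1 = 11
L_s = d·N_t = 10.4 × 11 = 114.4 mm

114 mm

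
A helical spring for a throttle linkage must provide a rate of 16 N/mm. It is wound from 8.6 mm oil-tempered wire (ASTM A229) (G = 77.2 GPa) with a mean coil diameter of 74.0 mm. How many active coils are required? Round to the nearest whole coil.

N_a = Gd⁴/(8D³k) = (77.2×10³ × 8.6⁴)/(8 × 74.0³ × 16)
    = 4.2229e+08 / 5.18687e+07 = 8.142 → 8 coils

8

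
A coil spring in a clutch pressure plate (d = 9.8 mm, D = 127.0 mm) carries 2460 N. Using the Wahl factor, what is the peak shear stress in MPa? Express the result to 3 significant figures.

Spring index C = D/d = 127.0/9.8 = 12.9592
K_W = (4C−1)/(4C−4) + 0.615/C = 50.837/47.837 + 0.0475 = 1.1102
τ₀ = 8FD/(πd³) = 8·2460·127.0/(π·9.8³) = 2.49936e+06/2956.8 = 845.28 MPa
τ_max = K·τ₀ = 1.1102 × 845.28 = 938.4 MPa

938 MPa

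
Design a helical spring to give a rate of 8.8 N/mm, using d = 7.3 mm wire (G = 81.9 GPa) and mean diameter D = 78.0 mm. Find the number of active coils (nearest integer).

N_a = Gd⁴/(8D³k) = (81.9×10³ × 7.3⁴)/(8 × 78.0³ × 8.8)
    = 2.32582e+08 / 3.34085e+07 = 6.962 → 7 coils

7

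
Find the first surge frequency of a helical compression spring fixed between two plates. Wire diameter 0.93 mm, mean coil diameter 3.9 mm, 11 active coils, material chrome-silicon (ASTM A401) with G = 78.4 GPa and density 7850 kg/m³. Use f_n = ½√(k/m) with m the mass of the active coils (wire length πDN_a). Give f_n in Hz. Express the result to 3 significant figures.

1980 Hz

k = Gd⁴/(8D³N_a) = (78.4×10³)(0.93⁴)/(8·3.9³·11) = 11.235 N/mm = 11235 N/m
Wire length L = πDN_a = π·3.9·11 = 134.77 mm
m = ρ·(πd²/4)·L = 7850 × 0.67929×10⁻⁶ m² × 0.13477 m = 0.00071868 kg
f_n = ½√(k/m) = 0.5·√(11235/0.00071868) = 0.5·√(1.5633e+07) = 1976.9 Hz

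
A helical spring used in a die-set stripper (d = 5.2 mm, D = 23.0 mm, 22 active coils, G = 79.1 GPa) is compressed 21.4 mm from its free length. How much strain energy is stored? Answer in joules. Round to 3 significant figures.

6.18 J

k = Gd⁴/(8D³N_a) = (79.1×10³)(5.2⁴)/(8·23.0³·22) = 27.008 N/mm
U = ½kδ² = 0.5 × 27.008 × 21.4² = 6184.3 N·mm = 6.1843 J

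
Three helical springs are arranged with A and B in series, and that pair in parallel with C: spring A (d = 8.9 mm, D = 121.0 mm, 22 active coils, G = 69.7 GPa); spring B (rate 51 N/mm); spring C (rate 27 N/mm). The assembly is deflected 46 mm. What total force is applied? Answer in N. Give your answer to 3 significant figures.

1300 N

k_A = Gd⁴/(8D³N_a) = (69.7×10³)(8.9⁴)/(8·121.0³·22) = 1.4026 N/mm
Springs A,B series: k_AB = 1/(1/1.4026+1/51) = 1.365 N/mm; parallel with C: k_eq = 1.365+27 = 28.365 N/mm
F = k_eq·δ = 28.365·46 = 1304.8 N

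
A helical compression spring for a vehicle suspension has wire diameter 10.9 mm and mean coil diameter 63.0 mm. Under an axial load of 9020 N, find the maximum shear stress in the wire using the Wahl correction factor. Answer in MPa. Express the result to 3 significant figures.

Spring index C = D/d = 63.0/10.9 = 5.7798
K_W = (4C−1)/(4C−4) + 0.615/C = 22.119/19.119 + 0.1064 = 1.2633
τ₀ = 8FD/(πd³) = 8·9020·63.0/(π·10.9³) = 4.54608e+06/4068.5 = 1117.4 MPa
τ_max = K·τ₀ = 1.2633 × 1117.4 = 1411.6 MPa

1410 MPa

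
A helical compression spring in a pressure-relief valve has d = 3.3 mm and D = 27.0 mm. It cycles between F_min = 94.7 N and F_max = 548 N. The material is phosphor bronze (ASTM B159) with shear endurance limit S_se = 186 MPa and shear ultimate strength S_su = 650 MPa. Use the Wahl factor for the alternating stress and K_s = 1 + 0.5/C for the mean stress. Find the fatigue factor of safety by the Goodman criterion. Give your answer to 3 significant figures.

C = D/d = 27.0/3.3 = 8.1818; K_W = (4C−1)/(4C−4)+0.615/C = 1.1796; K_s = 1+0.5/C = 1.0611
F_a = (F_max−F_min)/2 = 226.65 N; F_m = (F_max+F_min)/2 = 321.35 N
τ_a = K_W·8F_aD/(πd³) = 1.1796 × 433.63 = 511.51 MPa
τ_m = K_s·8F_mD/(πd³) = 1.0611 × 614.81 = 652.38 MPa
Goodman: 1/n_f = τ_a/S_se + τ_m/S_su = 511.51/186 + 652.38/650 = 2.75004 + 1.00366 = 3.7537
n_f = 1/3.7537 = 0.2664

0.266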